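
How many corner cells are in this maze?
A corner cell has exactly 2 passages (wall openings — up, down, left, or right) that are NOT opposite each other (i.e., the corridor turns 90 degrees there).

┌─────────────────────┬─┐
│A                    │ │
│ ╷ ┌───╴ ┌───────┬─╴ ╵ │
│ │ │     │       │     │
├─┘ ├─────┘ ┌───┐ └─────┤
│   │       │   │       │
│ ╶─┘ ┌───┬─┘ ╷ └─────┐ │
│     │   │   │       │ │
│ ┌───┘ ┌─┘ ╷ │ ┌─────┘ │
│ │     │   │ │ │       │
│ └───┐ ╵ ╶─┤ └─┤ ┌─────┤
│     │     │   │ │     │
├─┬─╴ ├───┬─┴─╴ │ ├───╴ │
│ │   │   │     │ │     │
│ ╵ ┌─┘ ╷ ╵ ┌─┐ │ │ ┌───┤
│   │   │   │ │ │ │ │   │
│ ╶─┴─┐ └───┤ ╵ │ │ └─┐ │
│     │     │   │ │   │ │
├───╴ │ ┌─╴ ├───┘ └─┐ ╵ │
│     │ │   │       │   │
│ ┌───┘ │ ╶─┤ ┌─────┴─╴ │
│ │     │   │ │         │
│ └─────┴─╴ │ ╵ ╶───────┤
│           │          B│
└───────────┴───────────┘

Counting corner cells (2 non-opposite passages):
Total corners: 59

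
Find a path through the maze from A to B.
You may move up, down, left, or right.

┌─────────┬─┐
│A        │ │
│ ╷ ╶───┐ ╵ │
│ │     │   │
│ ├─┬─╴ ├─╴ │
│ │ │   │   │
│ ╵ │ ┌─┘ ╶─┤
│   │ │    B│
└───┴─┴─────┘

Finding the shortest path through the maze:
Path length: 10 steps
Directions: right → right → right → right → down → right → down → left → down → right

Solution:

┌─────────┬─┐
│A → → → ↓│ │
│ ╷ ╶───┐ ╵ │
│ │     │↳ ↓│
│ ├─┬─╴ ├─╴ │
│ │ │   │↓ ↲│
│ ╵ │ ┌─┘ ╶─┤
│   │ │  ↳ B│
└───┴─┴─────┘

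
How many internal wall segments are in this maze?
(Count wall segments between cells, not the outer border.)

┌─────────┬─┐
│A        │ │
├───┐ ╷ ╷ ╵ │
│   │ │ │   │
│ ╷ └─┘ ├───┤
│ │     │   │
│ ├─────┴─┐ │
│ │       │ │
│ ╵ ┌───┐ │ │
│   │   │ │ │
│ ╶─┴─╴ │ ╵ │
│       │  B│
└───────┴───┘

Counting internal wall segments:
Total internal walls: 25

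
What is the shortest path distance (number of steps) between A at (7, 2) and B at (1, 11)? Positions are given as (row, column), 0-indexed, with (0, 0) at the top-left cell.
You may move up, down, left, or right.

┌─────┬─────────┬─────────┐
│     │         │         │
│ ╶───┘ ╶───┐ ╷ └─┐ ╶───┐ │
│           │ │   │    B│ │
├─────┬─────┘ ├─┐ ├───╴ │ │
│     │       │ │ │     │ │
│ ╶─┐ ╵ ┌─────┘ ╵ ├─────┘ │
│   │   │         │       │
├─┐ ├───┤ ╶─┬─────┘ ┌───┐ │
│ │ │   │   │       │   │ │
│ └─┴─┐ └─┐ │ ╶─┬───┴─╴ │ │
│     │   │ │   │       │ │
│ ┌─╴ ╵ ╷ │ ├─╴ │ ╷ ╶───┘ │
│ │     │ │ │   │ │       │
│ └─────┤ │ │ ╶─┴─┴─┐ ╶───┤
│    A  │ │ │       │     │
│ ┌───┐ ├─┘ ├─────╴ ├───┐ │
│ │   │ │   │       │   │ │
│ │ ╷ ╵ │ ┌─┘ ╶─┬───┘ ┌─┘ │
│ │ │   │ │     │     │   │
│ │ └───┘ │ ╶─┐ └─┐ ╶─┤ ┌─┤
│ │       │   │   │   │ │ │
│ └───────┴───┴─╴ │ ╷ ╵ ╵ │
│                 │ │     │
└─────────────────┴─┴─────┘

Finding path from (7, 2) to (1, 11):
Path: (7,2) → (7,1) → (7,0) → (8,0) → (9,0) → (10,0) → (11,0) → (11,1) → (11,2) → (11,3) → (11,4) → (11,5) → (11,6) → (11,7) → (11,8) → (10,8) → (10,7) → (9,7) → (9,6) → (8,6) → (8,7) → (8,8) → (8,9) → (7,9) → (7,8) → (7,7) → (7,6) → (6,6) → (6,7) → (5,7) → (5,6) → (4,6) → (4,7) → (4,8) → (4,9) → (3,9) → (3,10) → (3,11) → (3,12) → (2,12) → (1,12) → (0,12) → (0,11) → (0,10) → (0,9) → (1,9) → (1,10) → (1,11)
Distance: 47 steps

Solution:

┌─────┬─────────┬─────────┐
│     │         │  ↓ ← ← ↰│
│ ╶───┘ ╶───┐ ╷ └─┐ ╶───┐ │
│           │ │   │↳ → B│↑│
├─────┬─────┘ ├─┐ ├───╴ │ │
│     │       │ │ │     │↑│
│ ╶─┐ ╵ ┌─────┘ ╵ ├─────┘ │
│   │   │         │↱ → → ↑│
├─┐ ├───┤ ╶─┬─────┘ ┌───┐ │
│ │ │   │   │↱ → → ↑│   │ │
│ └─┴─┐ └─┐ │ ╶─┬───┴─╴ │ │
│     │   │ │↑ ↰│       │ │
│ ┌─╴ ╵ ╷ │ ├─╴ │ ╷ ╶───┘ │
│ │     │ │ │↱ ↑│ │       │
│ └─────┤ │ │ ╶─┴─┴─┐ ╶───┤
│↓ ← A  │ │ │↑ ← ← ↰│     │
│ ┌───┐ ├─┘ ├─────╴ ├───┐ │
│↓│   │ │   │↱ → → ↑│   │ │
│ │ ╷ ╵ │ ┌─┘ ╶─┬───┘ ┌─┘ │
│↓│ │   │ │  ↑ ↰│     │   │
│ │ └───┘ │ ╶─┐ └─┐ ╶─┤ ┌─┤
│↓│       │   │↑ ↰│   │ │ │
│ └───────┴───┴─╴ │ ╷ ╵ ╵ │
│↳ → → → → → → → ↑│ │     │
└─────────────────┴─┴─────┘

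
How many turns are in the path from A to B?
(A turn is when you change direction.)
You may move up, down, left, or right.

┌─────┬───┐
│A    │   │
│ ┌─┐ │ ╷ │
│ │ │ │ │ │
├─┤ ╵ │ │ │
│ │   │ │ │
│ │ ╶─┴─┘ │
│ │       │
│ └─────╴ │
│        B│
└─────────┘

Directions: right, right, down, down, left, down, right, right, right, down
Number of turns: 5

Solution:

┌─────┬───┐
│A → ↓│   │
│ ┌─┐ │ ╷ │
│ │ │↓│ │ │
├─┤ ╵ │ │ │
│ │↓ ↲│ │ │
│ │ ╶─┴─┘ │
│ │↳ → → ↓│
│ └─────╴ │
│        B│
└─────────┘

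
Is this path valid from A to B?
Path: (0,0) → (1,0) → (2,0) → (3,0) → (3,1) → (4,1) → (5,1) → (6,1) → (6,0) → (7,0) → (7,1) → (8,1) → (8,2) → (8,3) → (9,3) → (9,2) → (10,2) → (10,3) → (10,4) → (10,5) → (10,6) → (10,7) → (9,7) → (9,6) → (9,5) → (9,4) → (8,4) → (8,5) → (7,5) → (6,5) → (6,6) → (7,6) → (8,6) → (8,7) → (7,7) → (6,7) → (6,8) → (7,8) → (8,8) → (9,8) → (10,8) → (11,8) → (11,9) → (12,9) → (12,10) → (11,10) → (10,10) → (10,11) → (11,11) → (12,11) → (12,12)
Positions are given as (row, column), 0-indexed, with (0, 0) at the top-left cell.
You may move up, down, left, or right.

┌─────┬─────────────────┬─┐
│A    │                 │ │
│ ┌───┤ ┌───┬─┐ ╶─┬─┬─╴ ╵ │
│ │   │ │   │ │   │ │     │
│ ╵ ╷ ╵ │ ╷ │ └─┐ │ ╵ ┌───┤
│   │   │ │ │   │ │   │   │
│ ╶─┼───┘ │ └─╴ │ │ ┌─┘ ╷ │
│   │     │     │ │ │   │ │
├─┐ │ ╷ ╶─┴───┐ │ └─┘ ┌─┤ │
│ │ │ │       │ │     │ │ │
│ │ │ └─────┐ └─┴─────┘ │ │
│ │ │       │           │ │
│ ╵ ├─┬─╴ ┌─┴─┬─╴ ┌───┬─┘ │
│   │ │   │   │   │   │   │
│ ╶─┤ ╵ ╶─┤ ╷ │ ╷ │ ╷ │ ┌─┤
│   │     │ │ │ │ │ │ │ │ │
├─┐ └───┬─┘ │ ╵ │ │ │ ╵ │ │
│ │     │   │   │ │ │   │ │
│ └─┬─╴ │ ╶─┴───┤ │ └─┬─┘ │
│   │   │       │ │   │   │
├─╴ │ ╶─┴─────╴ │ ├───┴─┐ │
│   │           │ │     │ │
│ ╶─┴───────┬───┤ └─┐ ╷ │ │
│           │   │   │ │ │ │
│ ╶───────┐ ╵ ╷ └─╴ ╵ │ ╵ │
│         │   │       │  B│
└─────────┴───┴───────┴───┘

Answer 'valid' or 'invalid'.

Checking path validity:
Result: All consecutive moves are passable.

valid

Correct solution:

┌─────┬─────────────────┬─┐
│A    │                 │ │
│ ┌───┤ ┌───┬─┐ ╶─┬─┬─╴ ╵ │
│↓│   │ │   │ │   │ │     │
│ ╵ ╷ ╵ │ ╷ │ └─┐ │ ╵ ┌───┤
│↓  │   │ │ │   │ │   │   │
│ ╶─┼───┘ │ └─╴ │ │ ┌─┘ ╷ │
│↳ ↓│     │     │ │ │   │ │
├─┐ │ ╷ ╶─┴───┐ │ └─┘ ┌─┤ │
│ │↓│ │       │ │     │ │ │
│ │ │ └─────┐ └─┴─────┘ │ │
│ │↓│       │           │ │
│ ╵ ├─┬─╴ ┌─┴─┬─╴ ┌───┬─┘ │
│↓ ↲│ │   │↱ ↓│↱ ↓│   │   │
│ ╶─┤ ╵ ╶─┤ ╷ │ ╷ │ ╷ │ ┌─┤
│↳ ↓│     │↑│↓│↑│↓│ │ │ │ │
├─┐ └───┬─┘ │ ╵ │ │ │ ╵ │ │
│ │↳ → ↓│↱ ↑│↳ ↑│↓│ │   │ │
│ └─┬─╴ │ ╶─┴───┤ │ └─┬─┘ │
│   │↓ ↲│↑ ← ← ↰│↓│   │   │
├─╴ │ ╶─┴─────╴ │ ├───┴─┐ │
│   │↳ → → → → ↑│↓│  ↱ ↓│ │
│ ╶─┴───────┬───┤ └─┐ ╷ │ │
│           │   │↳ ↓│↑│↓│ │
│ ╶───────┐ ╵ ╷ └─╴ ╵ │ ╵ │
│         │   │    ↳ ↑│↳ B│
└─────────┴───┴───────┴───┘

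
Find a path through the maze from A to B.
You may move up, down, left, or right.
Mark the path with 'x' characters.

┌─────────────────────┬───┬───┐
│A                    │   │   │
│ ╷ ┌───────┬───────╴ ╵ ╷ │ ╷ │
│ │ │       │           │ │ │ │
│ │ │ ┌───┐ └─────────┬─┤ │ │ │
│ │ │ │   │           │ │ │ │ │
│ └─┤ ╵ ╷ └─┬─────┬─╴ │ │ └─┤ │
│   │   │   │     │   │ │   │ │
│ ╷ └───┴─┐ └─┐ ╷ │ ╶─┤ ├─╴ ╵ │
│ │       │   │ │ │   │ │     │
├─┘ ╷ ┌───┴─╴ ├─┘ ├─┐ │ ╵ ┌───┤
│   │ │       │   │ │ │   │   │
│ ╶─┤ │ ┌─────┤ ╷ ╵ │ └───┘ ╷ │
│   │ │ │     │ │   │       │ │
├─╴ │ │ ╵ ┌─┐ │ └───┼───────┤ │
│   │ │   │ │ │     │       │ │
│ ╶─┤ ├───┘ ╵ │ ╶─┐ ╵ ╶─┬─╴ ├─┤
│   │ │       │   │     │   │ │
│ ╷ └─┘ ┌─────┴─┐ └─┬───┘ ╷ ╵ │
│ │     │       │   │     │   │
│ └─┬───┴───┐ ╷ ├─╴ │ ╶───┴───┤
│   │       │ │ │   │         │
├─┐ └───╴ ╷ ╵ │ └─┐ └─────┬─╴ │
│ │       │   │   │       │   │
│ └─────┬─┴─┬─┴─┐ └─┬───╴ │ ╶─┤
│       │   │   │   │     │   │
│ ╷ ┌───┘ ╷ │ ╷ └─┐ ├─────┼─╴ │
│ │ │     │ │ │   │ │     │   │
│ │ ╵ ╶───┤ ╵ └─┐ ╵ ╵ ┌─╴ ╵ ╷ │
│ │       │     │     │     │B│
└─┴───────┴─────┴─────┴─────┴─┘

Finding the shortest path through the maze:
Path length: 42 steps
Directions: down → down → down → right → down → down → left → down → right → down → left → down → down → down → right → down → right → right → right → up → right → down → right → up → up → right → down → down → right → down → right → down → down → right → up → right → right → down → right → up → right → down

Solution:

┌─────────────────────┬───┬───┐
│A                    │   │   │
│ ╷ ┌───────┬───────╴ ╵ ╷ │ ╷ │
│x│ │       │           │ │ │ │
│ │ │ ┌───┐ └─────────┬─┤ │ │ │
│x│ │ │   │           │ │ │ │ │
│ └─┤ ╵ ╷ └─┬─────┬─╴ │ │ └─┤ │
│x x│   │   │     │   │ │   │ │
│ ╷ └───┴─┐ └─┐ ╷ │ ╶─┤ ├─╴ ╵ │
│ │x      │   │ │ │   │ │     │
├─┘ ╷ ┌───┴─╴ ├─┘ ├─┐ │ ╵ ┌───┤
│x x│ │       │   │ │ │   │   │
│ ╶─┤ │ ┌─────┤ ╷ ╵ │ └───┘ ╷ │
│x x│ │ │     │ │   │       │ │
├─╴ │ │ ╵ ┌─┐ │ └───┼───────┤ │
│x x│ │   │ │ │     │       │ │
│ ╶─┤ ├───┘ ╵ │ ╶─┐ ╵ ╶─┬─╴ ├─┤
│x  │ │       │   │     │   │ │
│ ╷ └─┘ ┌─────┴─┐ └─┬───┘ ╷ ╵ │
│x│     │    x x│   │     │   │
│ └─┬───┴───┐ ╷ ├─╴ │ ╶───┴───┤
│x x│    x x│x│x│   │         │
├─┐ └───╴ ╷ ╵ │ └─┐ └─────┬─╴ │
│ │x x x x│x x│x x│       │   │
│ └─────┬─┴─┬─┴─┐ └─┬───╴ │ ╶─┤
│       │   │   │x x│     │   │
│ ╷ ┌───┘ ╷ │ ╷ └─┐ ├─────┼─╴ │
│ │ │     │ │ │   │x│x x x│x x│
│ │ ╵ ╶───┤ ╵ └─┐ ╵ ╵ ┌─╴ ╵ ╷ │
│ │       │     │  x x│  x x│B│
└─┴───────┴─────┴─────┴─────┴─┘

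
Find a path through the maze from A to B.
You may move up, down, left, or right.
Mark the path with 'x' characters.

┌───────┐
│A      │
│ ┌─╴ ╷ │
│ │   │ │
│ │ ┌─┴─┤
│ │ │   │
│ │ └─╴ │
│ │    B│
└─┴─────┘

Finding the shortest path through the maze:
Path length: 8 steps
Directions: right → right → down → left → down → down → right → right

Solution:

┌───────┐
│A x x  │
│ ┌─╴ ╷ │
│ │x x│ │
│ │ ┌─┴─┤
│ │x│   │
│ │ └─╴ │
│ │x x B│
└─┴─────┘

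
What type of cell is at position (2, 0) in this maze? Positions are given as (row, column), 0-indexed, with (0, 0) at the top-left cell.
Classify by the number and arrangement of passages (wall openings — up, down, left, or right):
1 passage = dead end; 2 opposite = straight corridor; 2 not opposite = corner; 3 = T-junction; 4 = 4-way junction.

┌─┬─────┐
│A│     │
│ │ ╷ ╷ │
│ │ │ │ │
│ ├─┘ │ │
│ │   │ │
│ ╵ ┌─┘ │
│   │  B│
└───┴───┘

Checking cell at (2, 0):
Number of passages: 2
Cell type: straight corridor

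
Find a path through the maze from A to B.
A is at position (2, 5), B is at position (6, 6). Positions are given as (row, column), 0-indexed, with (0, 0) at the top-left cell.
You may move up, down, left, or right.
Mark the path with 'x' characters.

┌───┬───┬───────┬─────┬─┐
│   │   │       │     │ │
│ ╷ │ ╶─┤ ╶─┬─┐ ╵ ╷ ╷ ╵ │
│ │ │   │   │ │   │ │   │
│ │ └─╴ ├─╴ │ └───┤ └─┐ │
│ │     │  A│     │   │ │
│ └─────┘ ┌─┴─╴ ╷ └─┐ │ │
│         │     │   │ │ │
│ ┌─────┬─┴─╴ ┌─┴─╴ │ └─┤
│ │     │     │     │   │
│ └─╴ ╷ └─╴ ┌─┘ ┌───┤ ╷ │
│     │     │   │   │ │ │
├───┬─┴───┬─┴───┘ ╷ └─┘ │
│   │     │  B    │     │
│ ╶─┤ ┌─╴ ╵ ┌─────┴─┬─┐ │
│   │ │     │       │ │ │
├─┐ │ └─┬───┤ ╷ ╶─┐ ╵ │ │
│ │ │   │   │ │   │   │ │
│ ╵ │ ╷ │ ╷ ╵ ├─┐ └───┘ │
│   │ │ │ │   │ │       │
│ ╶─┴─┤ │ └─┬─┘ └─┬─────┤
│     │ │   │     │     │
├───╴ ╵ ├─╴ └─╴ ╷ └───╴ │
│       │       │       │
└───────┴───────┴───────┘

Finding the shortest path from (2, 5) to (6, 6):
Path length: 25 steps
Directions: up → left → up → right → right → right → down → right → up → right → down → down → right → down → down → right → down → down → left → left → up → left → down → left → left

Solution:

┌───┬───┬───────┬─────┬─┐
│   │   │x x x x│x x  │ │
│ ╷ │ ╶─┤ ╶─┬─┐ ╵ ╷ ╷ ╵ │
│ │ │   │x x│ │x x│x│   │
│ │ └─╴ ├─╴ │ └───┤ └─┐ │
│ │     │  A│     │x x│ │
│ └─────┘ ┌─┴─╴ ╷ └─┐ │ │
│         │     │   │x│ │
│ ┌─────┬─┴─╴ ┌─┴─╴ │ └─┤
│ │     │     │     │x x│
│ └─╴ ╷ └─╴ ┌─┘ ┌───┤ ╷ │
│     │     │   │x x│ │x│
├───┬─┴───┬─┴───┘ ╷ └─┘ │
│   │     │  B x x│x x x│
│ ╶─┤ ┌─╴ ╵ ┌─────┴─┬─┐ │
│   │ │     │       │ │ │
├─┐ │ └─┬───┤ ╷ ╶─┐ ╵ │ │
│ │ │   │   │ │   │   │ │
│ ╵ │ ╷ │ ╷ ╵ ├─┐ └───┘ │
│   │ │ │ │   │ │       │
│ ╶─┴─┤ │ └─┬─┘ └─┬─────┤
│     │ │   │     │     │
├───╴ ╵ ├─╴ └─╴ ╷ └───╴ │
│       │       │       │
└───────┴───────┴───────┘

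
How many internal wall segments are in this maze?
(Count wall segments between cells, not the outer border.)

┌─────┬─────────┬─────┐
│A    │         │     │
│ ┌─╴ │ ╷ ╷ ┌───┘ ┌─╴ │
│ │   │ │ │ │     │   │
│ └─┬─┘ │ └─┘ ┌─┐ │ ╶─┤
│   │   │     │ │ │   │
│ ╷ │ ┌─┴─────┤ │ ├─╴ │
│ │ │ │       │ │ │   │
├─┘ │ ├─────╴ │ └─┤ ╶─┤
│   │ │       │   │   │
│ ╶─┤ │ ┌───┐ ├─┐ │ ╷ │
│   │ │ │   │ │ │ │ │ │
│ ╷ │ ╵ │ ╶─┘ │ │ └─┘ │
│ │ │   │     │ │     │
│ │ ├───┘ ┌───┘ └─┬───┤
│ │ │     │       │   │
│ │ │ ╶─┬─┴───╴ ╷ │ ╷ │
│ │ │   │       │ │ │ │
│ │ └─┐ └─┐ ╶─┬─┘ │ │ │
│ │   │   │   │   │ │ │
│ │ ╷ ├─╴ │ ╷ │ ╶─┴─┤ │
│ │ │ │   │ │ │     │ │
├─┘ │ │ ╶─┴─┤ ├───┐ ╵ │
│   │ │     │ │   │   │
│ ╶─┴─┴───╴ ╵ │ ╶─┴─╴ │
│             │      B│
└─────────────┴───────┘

Counting internal wall segments:
Total internal walls: 120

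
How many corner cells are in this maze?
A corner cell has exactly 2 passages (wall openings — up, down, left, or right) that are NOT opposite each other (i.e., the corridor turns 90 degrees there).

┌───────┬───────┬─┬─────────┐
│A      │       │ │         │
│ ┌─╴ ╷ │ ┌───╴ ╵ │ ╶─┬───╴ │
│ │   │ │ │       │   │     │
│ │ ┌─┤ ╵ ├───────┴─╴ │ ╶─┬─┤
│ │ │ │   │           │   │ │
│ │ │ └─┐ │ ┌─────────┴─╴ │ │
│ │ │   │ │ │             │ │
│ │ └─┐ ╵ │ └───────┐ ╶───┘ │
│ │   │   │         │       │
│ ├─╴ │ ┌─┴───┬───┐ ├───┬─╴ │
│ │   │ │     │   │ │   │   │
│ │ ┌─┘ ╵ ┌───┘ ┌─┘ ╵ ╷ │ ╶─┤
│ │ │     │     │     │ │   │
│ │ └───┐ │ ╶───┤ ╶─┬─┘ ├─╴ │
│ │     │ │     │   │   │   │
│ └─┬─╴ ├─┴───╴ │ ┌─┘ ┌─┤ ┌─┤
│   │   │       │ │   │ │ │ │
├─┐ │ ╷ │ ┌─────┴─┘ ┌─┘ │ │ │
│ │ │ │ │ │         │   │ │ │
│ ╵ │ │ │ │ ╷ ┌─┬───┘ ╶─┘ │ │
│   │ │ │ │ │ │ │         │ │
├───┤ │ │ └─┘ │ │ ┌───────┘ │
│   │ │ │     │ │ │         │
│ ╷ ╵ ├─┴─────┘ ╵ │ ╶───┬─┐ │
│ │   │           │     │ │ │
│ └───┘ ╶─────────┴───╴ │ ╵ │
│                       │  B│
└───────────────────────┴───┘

Counting corner cells (2 non-opposite passages):
Total corners: 79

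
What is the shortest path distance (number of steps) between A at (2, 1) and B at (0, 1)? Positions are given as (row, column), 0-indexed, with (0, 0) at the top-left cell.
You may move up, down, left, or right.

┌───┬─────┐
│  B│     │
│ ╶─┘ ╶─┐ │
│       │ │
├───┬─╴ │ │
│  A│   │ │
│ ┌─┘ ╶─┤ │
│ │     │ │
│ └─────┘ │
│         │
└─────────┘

Finding path from (2, 1) to (0, 1):
Path: (2,1) → (2,0) → (3,0) → (4,0) → (4,1) → (4,2) → (4,3) → (4,4) → (3,4) → (2,4) → (1,4) → (0,4) → (0,3) → (0,2) → (1,2) → (1,1) → (1,0) → (0,0) → (0,1)
Distance: 18 steps

Solution:

┌───┬─────┐
│↱ B│↓ ← ↰│
│ ╶─┘ ╶─┐ │
│↑ ← ↲  │↑│
├───┬─╴ │ │
│↓ A│   │↑│
│ ┌─┘ ╶─┤ │
│↓│     │↑│
│ └─────┘ │
│↳ → → → ↑│
└─────────┘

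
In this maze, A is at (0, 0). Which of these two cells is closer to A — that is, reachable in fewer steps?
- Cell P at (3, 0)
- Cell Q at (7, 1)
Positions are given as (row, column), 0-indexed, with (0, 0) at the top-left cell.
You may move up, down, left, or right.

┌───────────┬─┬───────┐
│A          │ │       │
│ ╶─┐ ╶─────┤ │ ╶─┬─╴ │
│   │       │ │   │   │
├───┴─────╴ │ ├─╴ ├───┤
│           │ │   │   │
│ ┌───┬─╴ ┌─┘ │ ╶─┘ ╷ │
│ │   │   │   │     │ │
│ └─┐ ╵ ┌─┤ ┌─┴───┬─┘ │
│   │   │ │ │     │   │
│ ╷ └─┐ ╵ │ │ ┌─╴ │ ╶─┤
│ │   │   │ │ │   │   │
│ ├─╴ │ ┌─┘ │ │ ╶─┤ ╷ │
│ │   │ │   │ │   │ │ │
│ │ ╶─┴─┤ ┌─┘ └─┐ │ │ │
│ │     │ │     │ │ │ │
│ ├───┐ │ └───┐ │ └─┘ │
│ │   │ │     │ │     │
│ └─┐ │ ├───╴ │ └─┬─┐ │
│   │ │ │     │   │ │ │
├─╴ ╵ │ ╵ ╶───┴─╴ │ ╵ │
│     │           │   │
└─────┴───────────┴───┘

Shortest path A → P at (3, 0): 13 steps
Shortest path A → Q at (7, 1): 20 steps

P is closer (13 steps vs 20 steps).

Path to P:

┌───────────┬─┬───────┐
│A → ↓      │ │       │
│ ╶─┐ ╶─────┤ │ ╶─┬─╴ │
│   │↳ → → ↓│ │   │   │
├───┴─────╴ │ ├─╴ ├───┤
│↓ ← ← ← ← ↲│ │   │   │
│ ┌───┬─╴ ┌─┘ │ ╶─┘ ╷ │
│P│   │   │   │     │ │
│ └─┐ ╵ ┌─┤ ┌─┴───┬─┘ │
│   │   │ │ │     │   │
│ ╷ └─┐ ╵ │ │ ┌─╴ │ ╶─┤
│ │   │   │ │ │   │   │
│ ├─╴ │ ┌─┘ │ │ ╶─┤ ╷ │
│ │   │ │   │ │   │ │ │
│ │ ╶─┴─┤ ┌─┘ └─┐ │ │ │
│ │     │ │     │ │ │ │
│ ├───┐ │ └───┐ │ └─┘ │
│ │   │ │     │ │     │
│ └─┐ │ ├───╴ │ └─┬─┐ │
│   │ │ │     │   │ │ │
├─╴ ╵ │ ╵ ╶───┴─╴ │ ╵ │
│     │           │   │
└─────┴───────────┴───┘

Path to Q:

┌───────────┬─┬───────┐
│A → ↓      │ │       │
│ ╶─┐ ╶─────┤ │ ╶─┬─╴ │
│   │↳ → → ↓│ │   │   │
├───┴─────╴ │ ├─╴ ├───┤
│↓ ← ← ← ← ↲│ │   │   │
│ ┌───┬─╴ ┌─┘ │ ╶─┘ ╷ │
│↓│   │   │   │     │ │
│ └─┐ ╵ ┌─┤ ┌─┴───┬─┘ │
│↳ ↓│   │ │ │     │   │
│ ╷ └─┐ ╵ │ │ ┌─╴ │ ╶─┤
│ │↳ ↓│   │ │ │   │   │
│ ├─╴ │ ┌─┘ │ │ ╶─┤ ╷ │
│ │↓ ↲│ │   │ │   │ │ │
│ │ ╶─┴─┤ ┌─┘ └─┐ │ │ │
│ │Q    │ │     │ │ │ │
│ ├───┐ │ └───┐ │ └─┘ │
│ │   │ │     │ │     │
│ └─┐ │ ├───╴ │ └─┬─┐ │
│   │ │ │     │   │ │ │
├─╴ ╵ │ ╵ ╶───┴─╴ │ ╵ │
│     │           │   │
└─────┴───────────┴───┘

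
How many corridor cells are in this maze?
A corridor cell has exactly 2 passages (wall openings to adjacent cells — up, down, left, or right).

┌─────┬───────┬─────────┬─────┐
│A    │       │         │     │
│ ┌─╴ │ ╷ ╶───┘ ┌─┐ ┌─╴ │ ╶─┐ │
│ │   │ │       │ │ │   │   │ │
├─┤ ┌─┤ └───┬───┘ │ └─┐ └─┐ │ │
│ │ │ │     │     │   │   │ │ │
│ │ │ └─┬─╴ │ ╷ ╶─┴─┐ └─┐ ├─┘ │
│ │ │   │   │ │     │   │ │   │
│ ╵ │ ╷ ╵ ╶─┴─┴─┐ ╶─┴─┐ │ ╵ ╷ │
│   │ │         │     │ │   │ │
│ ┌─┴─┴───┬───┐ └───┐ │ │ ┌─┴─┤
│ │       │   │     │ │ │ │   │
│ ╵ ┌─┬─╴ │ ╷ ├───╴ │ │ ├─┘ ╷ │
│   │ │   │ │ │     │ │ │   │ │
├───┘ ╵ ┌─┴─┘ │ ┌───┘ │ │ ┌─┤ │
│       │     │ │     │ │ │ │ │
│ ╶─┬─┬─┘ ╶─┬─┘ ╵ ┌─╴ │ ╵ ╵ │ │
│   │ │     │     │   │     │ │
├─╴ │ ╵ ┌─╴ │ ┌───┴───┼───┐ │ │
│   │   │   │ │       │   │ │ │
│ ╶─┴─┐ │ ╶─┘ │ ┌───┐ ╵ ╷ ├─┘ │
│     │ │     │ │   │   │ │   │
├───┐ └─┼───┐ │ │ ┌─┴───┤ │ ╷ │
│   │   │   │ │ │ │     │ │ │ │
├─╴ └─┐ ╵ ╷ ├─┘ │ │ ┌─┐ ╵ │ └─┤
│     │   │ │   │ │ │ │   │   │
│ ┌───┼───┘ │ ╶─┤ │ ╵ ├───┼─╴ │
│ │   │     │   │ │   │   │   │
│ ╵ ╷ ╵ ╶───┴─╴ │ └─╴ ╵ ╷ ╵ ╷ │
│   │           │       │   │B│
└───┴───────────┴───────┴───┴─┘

Counting cells with exactly 2 passages:
Total corridor cells: 175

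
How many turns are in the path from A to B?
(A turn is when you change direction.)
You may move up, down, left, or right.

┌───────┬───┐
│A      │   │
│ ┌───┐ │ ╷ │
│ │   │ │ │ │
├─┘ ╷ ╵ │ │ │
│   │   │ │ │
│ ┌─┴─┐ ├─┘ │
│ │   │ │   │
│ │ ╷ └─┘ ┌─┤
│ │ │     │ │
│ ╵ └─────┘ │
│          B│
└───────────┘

Directions: right, right, right, down, down, left, up, left, down, left, down, down, down, right, right, right, right, right
Number of turns: 8

Solution:

┌───────┬───┐
│A → → ↓│   │
│ ┌───┐ │ ╷ │
│ │↓ ↰│↓│ │ │
├─┘ ╷ ╵ │ │ │
│↓ ↲│↑ ↲│ │ │
│ ┌─┴─┐ ├─┘ │
│↓│   │ │   │
│ │ ╷ └─┘ ┌─┤
│↓│ │     │ │
│ ╵ └─────┘ │
│↳ → → → → B│
└───────────┘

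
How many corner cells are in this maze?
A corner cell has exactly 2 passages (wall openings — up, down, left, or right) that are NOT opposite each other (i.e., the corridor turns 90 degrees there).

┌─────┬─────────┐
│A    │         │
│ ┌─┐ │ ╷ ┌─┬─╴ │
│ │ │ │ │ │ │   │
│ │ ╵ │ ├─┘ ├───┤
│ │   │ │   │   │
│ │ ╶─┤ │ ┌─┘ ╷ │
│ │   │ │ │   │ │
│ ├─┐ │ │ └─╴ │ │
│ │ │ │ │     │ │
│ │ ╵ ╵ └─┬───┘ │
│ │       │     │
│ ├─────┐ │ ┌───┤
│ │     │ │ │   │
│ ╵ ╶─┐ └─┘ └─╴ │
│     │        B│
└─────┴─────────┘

Counting corner cells (2 non-opposite passages):
Total corners: 24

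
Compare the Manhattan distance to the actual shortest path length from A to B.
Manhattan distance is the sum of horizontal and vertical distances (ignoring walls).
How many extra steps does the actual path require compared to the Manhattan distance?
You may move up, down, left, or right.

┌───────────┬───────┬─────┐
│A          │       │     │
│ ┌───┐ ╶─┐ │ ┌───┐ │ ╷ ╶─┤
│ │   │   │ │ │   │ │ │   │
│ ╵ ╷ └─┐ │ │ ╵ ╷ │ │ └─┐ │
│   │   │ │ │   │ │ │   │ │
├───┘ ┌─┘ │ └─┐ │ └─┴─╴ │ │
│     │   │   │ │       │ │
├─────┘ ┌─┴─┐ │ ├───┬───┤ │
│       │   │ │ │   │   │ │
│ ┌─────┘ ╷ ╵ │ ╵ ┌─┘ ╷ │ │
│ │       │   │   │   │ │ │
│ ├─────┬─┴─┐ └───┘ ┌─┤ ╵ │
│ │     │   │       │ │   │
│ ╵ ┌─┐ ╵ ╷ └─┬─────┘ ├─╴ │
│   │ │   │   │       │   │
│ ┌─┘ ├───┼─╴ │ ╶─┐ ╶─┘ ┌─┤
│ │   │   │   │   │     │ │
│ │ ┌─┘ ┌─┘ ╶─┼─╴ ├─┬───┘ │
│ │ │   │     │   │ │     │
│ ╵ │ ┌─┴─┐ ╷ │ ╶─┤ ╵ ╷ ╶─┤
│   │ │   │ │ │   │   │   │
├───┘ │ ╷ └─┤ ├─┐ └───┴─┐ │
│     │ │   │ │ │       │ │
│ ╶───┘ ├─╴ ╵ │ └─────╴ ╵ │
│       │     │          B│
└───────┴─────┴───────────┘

Manhattan distance: |12 - 0| + |12 - 0| = 24
Actual path length: 42
Extra steps: 42 - 24 = 18

Solution:

┌───────────┬───────┬─────┐
│A → → → → ↓│       │     │
│ ┌───┐ ╶─┐ │ ┌───┐ │ ╷ ╶─┤
│ │   │   │↓│ │   │ │ │   │
│ ╵ ╷ └─┐ │ │ ╵ ╷ │ │ └─┐ │
│   │   │ │↓│   │ │ │   │ │
├───┘ ┌─┘ │ └─┐ │ └─┴─╴ │ │
│     │   │↳ ↓│ │       │ │
├─────┘ ┌─┴─┐ │ ├───┬───┤ │
│       │   │↓│ │   │↱ ↓│ │
│ ┌─────┘ ╷ ╵ │ ╵ ┌─┘ ╷ │ │
│ │       │  ↓│   │↱ ↑│↓│ │
│ ├─────┬─┴─┐ └───┘ ┌─┤ ╵ │
│ │     │   │↳ → → ↑│ │↳ ↓│
│ ╵ ┌─┐ ╵ ╷ └─┬─────┘ ├─╴ │
│   │ │   │   │↓ ← ↰  │↓ ↲│
│ ┌─┘ ├───┼─╴ │ ╶─┐ ╶─┘ ┌─┤
│ │   │   │   │↳ ↓│↑ ← ↲│ │
│ │ ┌─┘ ┌─┘ ╶─┼─╴ ├─┬───┘ │
│ │ │   │     │↓ ↲│ │     │
│ ╵ │ ┌─┴─┐ ╷ │ ╶─┤ ╵ ╷ ╶─┤
│   │ │   │ │ │↳ ↓│   │   │
├───┘ │ ╷ └─┤ ├─┐ └───┴─┐ │
│     │ │   │ │ │↳ → → ↓│ │
│ ╶───┘ ├─╴ ╵ │ └─────╴ ╵ │
│       │     │        ↳ B│
└───────┴─────┴───────────┘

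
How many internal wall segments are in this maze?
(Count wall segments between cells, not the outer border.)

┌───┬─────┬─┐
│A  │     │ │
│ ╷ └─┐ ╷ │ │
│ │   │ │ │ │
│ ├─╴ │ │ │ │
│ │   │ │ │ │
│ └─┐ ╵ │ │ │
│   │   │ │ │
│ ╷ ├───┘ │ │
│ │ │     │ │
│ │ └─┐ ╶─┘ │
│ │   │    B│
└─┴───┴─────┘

Counting internal wall segments:
Total internal walls: 25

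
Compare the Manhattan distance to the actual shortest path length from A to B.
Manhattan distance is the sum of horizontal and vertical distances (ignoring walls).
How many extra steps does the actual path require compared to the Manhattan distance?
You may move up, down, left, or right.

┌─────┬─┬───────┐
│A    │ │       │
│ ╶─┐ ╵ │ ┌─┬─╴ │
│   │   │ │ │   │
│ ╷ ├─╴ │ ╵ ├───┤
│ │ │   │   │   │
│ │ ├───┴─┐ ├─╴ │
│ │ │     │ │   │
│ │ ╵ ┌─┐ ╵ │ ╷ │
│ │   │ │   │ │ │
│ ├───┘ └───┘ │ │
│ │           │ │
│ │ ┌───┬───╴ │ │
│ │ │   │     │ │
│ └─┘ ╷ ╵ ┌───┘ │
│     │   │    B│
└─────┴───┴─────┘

Manhattan distance: |7 - 0| + |7 - 0| = 14
Actual path length: 24
Extra steps: 24 - 14 = 10

Solution:

┌─────┬─┬───────┐
│A    │ │       │
│ ╶─┐ ╵ │ ┌─┬─╴ │
│↓  │   │ │ │   │
│ ╷ ├─╴ │ ╵ ├───┤
│↓│ │   │   │   │
│ │ ├───┴─┐ ├─╴ │
│↓│ │     │ │↱ ↓│
│ │ ╵ ┌─┐ ╵ │ ╷ │
│↓│   │ │   │↑│↓│
│ ├───┘ └───┘ │ │
│↓│          ↑│↓│
│ │ ┌───┬───╴ │ │
│↓│ │↱ ↓│↱ → ↑│↓│
│ └─┘ ╷ ╵ ┌───┘ │
│↳ → ↑│↳ ↑│    B│
└─────┴───┴─────┘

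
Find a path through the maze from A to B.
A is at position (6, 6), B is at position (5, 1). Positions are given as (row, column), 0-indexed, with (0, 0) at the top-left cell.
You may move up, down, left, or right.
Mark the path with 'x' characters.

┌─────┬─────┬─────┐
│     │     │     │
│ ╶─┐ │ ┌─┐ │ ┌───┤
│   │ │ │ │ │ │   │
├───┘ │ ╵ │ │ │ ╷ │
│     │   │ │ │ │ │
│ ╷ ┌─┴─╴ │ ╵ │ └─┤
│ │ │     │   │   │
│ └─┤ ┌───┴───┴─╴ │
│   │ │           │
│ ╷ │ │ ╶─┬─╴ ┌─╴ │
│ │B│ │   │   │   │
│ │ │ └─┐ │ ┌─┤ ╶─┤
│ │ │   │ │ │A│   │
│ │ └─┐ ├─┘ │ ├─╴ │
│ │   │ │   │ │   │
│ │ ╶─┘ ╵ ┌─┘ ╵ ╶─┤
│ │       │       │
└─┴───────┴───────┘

Finding the shortest path from (6, 6) to (5, 1):
Path length: 24 steps
Directions: down → down → right → up → right → up → left → up → right → up → left → left → down → left → down → down → left → down → left → left → left → up → up → up

Solution:

┌─────┬─────┬─────┐
│     │     │     │
│ ╶─┐ │ ┌─┐ │ ┌───┤
│   │ │ │ │ │ │   │
├───┘ │ ╵ │ │ │ ╷ │
│     │   │ │ │ │ │
│ ╷ ┌─┴─╴ │ ╵ │ └─┤
│ │ │     │   │   │
│ └─┤ ┌───┴───┴─╴ │
│   │ │      x x x│
│ ╷ │ │ ╶─┬─╴ ┌─╴ │
│ │B│ │   │x x│x x│
│ │ │ └─┐ │ ┌─┤ ╶─┤
│ │x│   │ │x│A│x x│
│ │ └─┐ ├─┘ │ ├─╴ │
│ │x  │ │x x│x│x x│
│ │ ╶─┘ ╵ ┌─┘ ╵ ╶─┤
│ │x x x x│  x x  │
└─┴───────┴───────┘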